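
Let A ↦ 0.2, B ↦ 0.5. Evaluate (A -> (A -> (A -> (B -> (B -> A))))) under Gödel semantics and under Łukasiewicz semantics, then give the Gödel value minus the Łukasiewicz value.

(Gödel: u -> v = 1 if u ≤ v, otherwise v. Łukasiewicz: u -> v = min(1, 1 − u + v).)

Gödel evaluation:
  (B -> A): 0.5 > 0.2, so result = 0.2
  (B -> (B -> A)): 0.5 > 0.2, so result = 0.2
  (A -> (B -> (B -> A))): 0.2 ≤ 0.2, so result = 1
  (A -> (A -> (B -> (B -> A)))): 0.2 ≤ 1, so result = 1
  (A -> (A -> (A -> (B -> (B -> A))))): 0.2 ≤ 1, so result = 1
  Gödel value = 1
Łukasiewicz evaluation:
  (B -> A): min(1, 1 − 0.5 + 0.2) = 0.7
  (B -> (B -> A)): min(1, 1 − 0.5 + 0.7) = 1
  (A -> (B -> (B -> A))): min(1, 1 − 0.2 + 1) = 1
  (A -> (A -> (B -> (B -> A)))): min(1, 1 − 0.2 + 1) = 1
  (A -> (A -> (A -> (B -> (B -> A))))): min(1, 1 − 0.2 + 1) = 1
  Łukasiewicz value = 1
Difference: 1 − 1 = 0.00

0.00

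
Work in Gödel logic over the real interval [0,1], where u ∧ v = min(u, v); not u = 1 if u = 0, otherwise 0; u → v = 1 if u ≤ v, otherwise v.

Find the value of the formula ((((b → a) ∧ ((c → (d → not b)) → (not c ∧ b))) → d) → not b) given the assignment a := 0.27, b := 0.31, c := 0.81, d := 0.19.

(b → a): 0.31 > 0.27, so result = 0.27
not b: Gödel ¬ of 0.31 = 0 (operand ≠ 0)
(d → not b): 0.19 > 0, so result = 0
(c → (d → not b)): 0.81 > 0, so result = 0
not c: Gödel ¬ of 0.81 = 0 (operand ≠ 0)
(not c ∧ b) = min(0, 0.31) = 0
((c → (d → not b)) → (not c ∧ b)): 0 ≤ 0, so result = 1
((b → a) ∧ ((c → (d → not b)) → (not c ∧ b))) = min(0.27, 1) = 0.27
(((b → a) ∧ ((c → (d → not b)) → (not c ∧ b))) → d): 0.27 > 0.19, so result = 0.19
not b: Gödel ¬ of 0.31 = 0 (operand ≠ 0)
((((b → a) ∧ ((c → (d → not b)) → (not c ∧ b))) → d) → not b): 0.19 > 0, so result = 0

0.00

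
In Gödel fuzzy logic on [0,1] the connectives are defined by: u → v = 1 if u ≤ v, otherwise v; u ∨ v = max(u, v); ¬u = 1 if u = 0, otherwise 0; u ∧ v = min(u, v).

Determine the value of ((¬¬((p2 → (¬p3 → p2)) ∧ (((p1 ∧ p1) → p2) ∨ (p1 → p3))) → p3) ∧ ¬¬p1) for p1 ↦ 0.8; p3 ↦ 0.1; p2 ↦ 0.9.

0.10

¬p3: Gödel ¬ of 0.1 = 0 (operand ≠ 0)
(¬p3 → p2): 0 ≤ 0.9, so result = 1
(p2 → (¬p3 → p2)): 0.9 ≤ 1, so result = 1
(p1 ∧ p1) = min(0.8, 0.8) = 0.8
((p1 ∧ p1) → p2): 0.8 ≤ 0.9, so result = 1
(p1 → p3): 0.8 > 0.1, so result = 0.1
(((p1 ∧ p1) → p2) ∨ (p1 → p3)) = max(1, 0.1) = 1
((p2 → (¬p3 → p2)) ∧ (((p1 ∧ p1) → p2) ∨ (p1 → p3))) = min(1, 1) = 1
¬((p2 → (¬p3 → p2)) ∧ (((p1 ∧ p1) → p2) ∨ (p1 → p3))): Gödel ¬ of 1 = 0 (operand ≠ 0)
¬¬((p2 → (¬p3 → p2)) ∧ (((p1 ∧ p1) → p2) ∨ (p1 → p3))): Gödel ¬ of 0 = 1 (operand is 0)
(¬¬((p2 → (¬p3 → p2)) ∧ (((p1 ∧ p1) → p2) ∨ (p1 → p3))) → p3): 1 > 0.1, so result = 0.1
¬p1: Gödel ¬ of 0.8 = 0 (operand ≠ 0)
¬¬p1: Gödel ¬ of 0 = 1 (operand is 0)
((¬¬((p2 → (¬p3 → p2)) ∧ (((p1 ∧ p1) → p2) ∨ (p1 → p3))) → p3) ∧ ¬¬p1) = min(0.1, 1) = 0.1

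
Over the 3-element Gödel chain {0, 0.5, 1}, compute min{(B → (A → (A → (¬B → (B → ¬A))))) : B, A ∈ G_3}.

Every assignment gives 1. For instance at B = 0, A = 0:
  ¬B: Gödel ¬ of 0 = 1 (operand is 0)
  ¬A: Gödel ¬ of 0 = 1 (operand is 0)
  (B → ¬A): 0 ≤ 1, so result = 1
  (¬B → (B → ¬A)): 1 ≤ 1, so result = 1
  (A → (¬B → (B → ¬A))): 0 ≤ 1, so result = 1
  (A → (A → (¬B → (B → ¬A)))): 0 ≤ 1, so result = 1
  (B → (A → (A → (¬B → (B → ¬A))))): 0 ≤ 1, so result = 1
All 9 assignments give value 1 — the formula is a G_3-tautology.

1.00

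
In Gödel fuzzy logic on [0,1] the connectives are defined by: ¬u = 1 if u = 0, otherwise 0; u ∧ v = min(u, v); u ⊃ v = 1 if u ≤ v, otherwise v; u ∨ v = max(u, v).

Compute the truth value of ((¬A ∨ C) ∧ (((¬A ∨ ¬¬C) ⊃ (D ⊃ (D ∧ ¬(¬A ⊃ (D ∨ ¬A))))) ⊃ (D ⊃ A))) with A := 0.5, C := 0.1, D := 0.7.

¬A: Gödel ¬ of 0.5 = 0 (operand ≠ 0)
(¬A ∨ C) = max(0, 0.1) = 0.1
¬A: Gödel ¬ of 0.5 = 0 (operand ≠ 0)
¬C: Gödel ¬ of 0.1 = 0 (operand ≠ 0)
¬¬C: Gödel ¬ of 0 = 1 (operand is 0)
(¬A ∨ ¬¬C) = max(0, 1) = 1
¬A: Gödel ¬ of 0.5 = 0 (operand ≠ 0)
¬A: Gödel ¬ of 0.5 = 0 (operand ≠ 0)
(D ∨ ¬A) = max(0.7, 0) = 0.7
(¬A ⊃ (D ∨ ¬A)): 0 ≤ 0.7, so result = 1
¬(¬A ⊃ (D ∨ ¬A)): Gödel ¬ of 1 = 0 (operand ≠ 0)
(D ∧ ¬(¬A ⊃ (D ∨ ¬A))) = min(0.7, 0) = 0
(D ⊃ (D ∧ ¬(¬A ⊃ (D ∨ ¬A)))): 0.7 > 0, so result = 0
((¬A ∨ ¬¬C) ⊃ (D ⊃ (D ∧ ¬(¬A ⊃ (D ∨ ¬A))))): 1 > 0, so result = 0
(D ⊃ A): 0.7 > 0.5, so result = 0.5
(((¬A ∨ ¬¬C) ⊃ (D ⊃ (D ∧ ¬(¬A ⊃ (D ∨ ¬A))))) ⊃ (D ⊃ A)): 0 ≤ 0.5, so result = 1
((¬A ∨ C) ∧ (((¬A ∨ ¬¬C) ⊃ (D ⊃ (D ∧ ¬(¬A ⊃ (D ∨ ¬A))))) ⊃ (D ⊃ A))) = min(0.1, 1) = 0.1

0.10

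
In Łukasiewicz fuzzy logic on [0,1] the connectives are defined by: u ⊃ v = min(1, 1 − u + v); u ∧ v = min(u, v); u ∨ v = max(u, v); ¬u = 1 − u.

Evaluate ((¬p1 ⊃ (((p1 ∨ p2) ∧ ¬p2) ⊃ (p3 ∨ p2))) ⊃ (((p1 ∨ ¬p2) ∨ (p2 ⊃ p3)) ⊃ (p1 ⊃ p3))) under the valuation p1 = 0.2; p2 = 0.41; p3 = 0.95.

¬p1: Łukasiewicz ¬ gives 1 − 0.2 = 0.8
(p1 ∨ p2) = max(0.2, 0.41) = 0.41
¬p2: Łukasiewicz ¬ gives 1 − 0.41 = 0.59
((p1 ∨ p2) ∧ ¬p2) = min(0.41, 0.59) = 0.41
(p3 ∨ p2) = max(0.95, 0.41) = 0.95
(((p1 ∨ p2) ∧ ¬p2) ⊃ (p3 ∨ p2)): min(1, 1 − 0.41 + 0.95) = 1
(¬p1 ⊃ (((p1 ∨ p2) ∧ ¬p2) ⊃ (p3 ∨ p2))): min(1, 1 − 0.8 + 1) = 1
¬p2: Łukasiewicz ¬ gives 1 − 0.41 = 0.59
(p1 ∨ ¬p2) = max(0.2, 0.59) = 0.59
(p2 ⊃ p3): min(1, 1 − 0.41 + 0.95) = 1
((p1 ∨ ¬p2) ∨ (p2 ⊃ p3)) = max(0.59, 1) = 1
(p1 ⊃ p3): min(1, 1 − 0.2 + 0.95) = 1
(((p1 ∨ ¬p2) ∨ (p2 ⊃ p3)) ⊃ (p1 ⊃ p3)): min(1, 1 − 1 + 1) = 1
((¬p1 ⊃ (((p1 ∨ p2) ∧ ¬p2) ⊃ (p3 ∨ p2))) ⊃ (((p1 ∨ ¬p2) ∨ (p2 ⊃ p3)) ⊃ (p1 ⊃ p3))): min(1, 1 − 1 + 1) = 1

1.00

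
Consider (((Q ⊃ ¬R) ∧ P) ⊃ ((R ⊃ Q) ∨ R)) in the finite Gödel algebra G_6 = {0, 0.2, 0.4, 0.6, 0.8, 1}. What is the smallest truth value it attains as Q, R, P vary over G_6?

0.20

The minimum is attained at Q = 0, R = 0.2, P = 0.4:
  ¬R: Gödel ¬ of 0.2 = 0 (operand ≠ 0)
  (Q ⊃ ¬R): 0 ≤ 0, so result = 1
  ((Q ⊃ ¬R) ∧ P) = min(1, 0.4) = 0.4
  (R ⊃ Q): 0.2 > 0, so result = 0
  ((R ⊃ Q) ∨ R) = max(0, 0.2) = 0.2
  (((Q ⊃ ¬R) ∧ P) ⊃ ((R ⊃ Q) ∨ R)): 0.4 > 0.2, so result = 0.2
Checking all 216 assignments confirms none give a value below 0.20.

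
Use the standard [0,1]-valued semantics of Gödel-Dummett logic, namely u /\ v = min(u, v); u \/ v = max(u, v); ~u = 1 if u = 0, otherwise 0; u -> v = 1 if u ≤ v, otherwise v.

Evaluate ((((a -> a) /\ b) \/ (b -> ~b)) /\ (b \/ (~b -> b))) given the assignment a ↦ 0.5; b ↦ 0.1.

(a -> a): 0.5 ≤ 0.5, so result = 1
((a -> a) /\ b) = min(1, 0.1) = 0.1
~b: Gödel ¬ of 0.1 = 0 (operand ≠ 0)
(b -> ~b): 0.1 > 0, so result = 0
(((a -> a) /\ b) \/ (b -> ~b)) = max(0.1, 0) = 0.1
~b: Gödel ¬ of 0.1 = 0 (operand ≠ 0)
(~b -> b): 0 ≤ 0.1, so result = 1
(b \/ (~b -> b)) = max(0.1, 1) = 1
((((a -> a) /\ b) \/ (b -> ~b)) /\ (b \/ (~b -> b))) = min(0.1, 1) = 0.1

0.10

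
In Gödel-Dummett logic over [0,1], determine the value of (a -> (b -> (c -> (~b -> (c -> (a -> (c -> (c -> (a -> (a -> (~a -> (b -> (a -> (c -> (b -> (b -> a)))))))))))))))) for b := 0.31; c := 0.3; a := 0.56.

1.00

~b: Gödel ¬ of 0.31 = 0 (operand ≠ 0)
~a: Gödel ¬ of 0.56 = 0 (operand ≠ 0)
(b -> a): 0.31 ≤ 0.56, so result = 1
(b -> (b -> a)): 0.31 ≤ 1, so result = 1
(c -> (b -> (b -> a))): 0.3 ≤ 1, so result = 1
(a -> (c -> (b -> (b -> a)))): 0.56 ≤ 1, so result = 1
(b -> (a -> (c -> (b -> (b -> a))))): 0.31 ≤ 1, so result = 1
(~a -> (b -> (a -> (c -> (b -> (b -> a)))))): 0 ≤ 1, so result = 1
(a -> (~a -> (b -> (a -> (c -> (b -> (b -> a))))))): 0.56 ≤ 1, so result = 1
(a -> (a -> (~a -> (b -> (a -> (c -> (b -> (b -> a)))))))): 0.56 ≤ 1, so result = 1
(c -> (a -> (a -> (~a -> (b -> (a -> (c -> (b -> (b -> a))))))))): 0.3 ≤ 1, so result = 1
(c -> (c -> (a -> (a -> (~a -> (b -> (a -> (c -> (b -> (b -> a)))))))))): 0.3 ≤ 1, so result = 1
(a -> (c -> (c -> (a -> (a -> (~a -> (b -> (a -> (c -> (b -> (b -> a))))))))))): 0.56 ≤ 1, so result = 1
(c -> (a -> (c -> (c -> (a -> (a -> (~a -> (b -> (a -> (c -> (b -> (b -> a)))))))))))): 0.3 ≤ 1, so result = 1
(~b -> (c -> (a -> (c -> (c -> (a -> (a -> (~a -> (b -> (a -> (c -> (b -> (b -> a))))))))))))): 0 ≤ 1, so result = 1
(c -> (~b -> (c -> (a -> (c -> (c -> (a -> (a -> (~a -> (b -> (a -> (c -> (b -> (b -> a)))))))))))))): 0.3 ≤ 1, so result = 1
(b -> (c -> (~b -> (c -> (a -> (c -> (c -> (a -> (a -> (~a -> (b -> (a -> (c -> (b -> (b -> a))))))))))))))): 0.31 ≤ 1, so result = 1
(a -> (b -> (c -> (~b -> (c -> (a -> (c -> (c -> (a -> (a -> (~a -> (b -> (a -> (c -> (b -> (b -> a)))))))))))))))): 0.56 ≤ 1, so result = 1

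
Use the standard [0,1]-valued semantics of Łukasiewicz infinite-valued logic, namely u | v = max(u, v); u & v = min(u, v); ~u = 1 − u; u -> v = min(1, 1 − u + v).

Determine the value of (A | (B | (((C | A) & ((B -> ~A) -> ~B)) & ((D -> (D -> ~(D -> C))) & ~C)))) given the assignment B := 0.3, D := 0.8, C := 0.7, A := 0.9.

0.90

(C | A) = max(0.7, 0.9) = 0.9
~A: Łukasiewicz ¬ gives 1 − 0.9 = 0.1
(B -> ~A): min(1, 1 − 0.3 + 0.1) = 0.8
~B: Łukasiewicz ¬ gives 1 − 0.3 = 0.7
((B -> ~A) -> ~B): min(1, 1 − 0.8 + 0.7) = 0.9
((C | A) & ((B -> ~A) -> ~B)) = min(0.9, 0.9) = 0.9
(D -> C): min(1, 1 − 0.8 + 0.7) = 0.9
~(D -> C): Łukasiewicz ¬ gives 1 − 0.9 = 0.1
(D -> ~(D -> C)): min(1, 1 − 0.8 + 0.1) = 0.3
(D -> (D -> ~(D -> C))): min(1, 1 − 0.8 + 0.3) = 0.5
~C: Łukasiewicz ¬ gives 1 − 0.7 = 0.3
((D -> (D -> ~(D -> C))) & ~C) = min(0.5, 0.3) = 0.3
(((C | A) & ((B -> ~A) -> ~B)) & ((D -> (D -> ~(D -> C))) & ~C)) = min(0.9, 0.3) = 0.3
(B | (((C | A) & ((B -> ~A) -> ~B)) & ((D -> (D -> ~(D -> C))) & ~C))) = max(0.3, 0.3) = 0.3
(A | (B | (((C | A) & ((B -> ~A) -> ~B)) & ((D -> (D -> ~(D -> C))) & ~C)))) = max(0.9, 0.3) = 0.9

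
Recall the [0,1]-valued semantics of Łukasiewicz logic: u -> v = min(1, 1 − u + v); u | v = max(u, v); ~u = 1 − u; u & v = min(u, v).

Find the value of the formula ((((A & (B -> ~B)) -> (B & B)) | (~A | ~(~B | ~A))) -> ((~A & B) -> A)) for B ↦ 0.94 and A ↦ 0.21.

~B: Łukasiewicz ¬ gives 1 − 0.94 = 0.06
(B -> ~B): min(1, 1 − 0.94 + 0.06) = 0.12
(A & (B -> ~B)) = min(0.21, 0.12) = 0.12
(B & B) = min(0.94, 0.94) = 0.94
((A & (B -> ~B)) -> (B & B)): min(1, 1 − 0.12 + 0.94) = 1
~A: Łukasiewicz ¬ gives 1 − 0.21 = 0.79
~B: Łukasiewicz ¬ gives 1 − 0.94 = 0.06
~A: Łukasiewicz ¬ gives 1 − 0.21 = 0.79
(~B | ~A) = max(0.06, 0.79) = 0.79
~(~B | ~A): Łukasiewicz ¬ gives 1 − 0.79 = 0.21
(~A | ~(~B | ~A)) = max(0.79, 0.21) = 0.79
(((A & (B -> ~B)) -> (B & B)) | (~A | ~(~B | ~A))) = max(1, 0.79) = 1
~A: Łukasiewicz ¬ gives 1 − 0.21 = 0.79
(~A & B) = min(0.79, 0.94) = 0.79
((~A & B) -> A): min(1, 1 − 0.79 + 0.21) = 0.42
((((A & (B -> ~B)) -> (B & B)) | (~A | ~(~B | ~A))) -> ((~A & B) -> A)): min(1, 1 − 1 + 0.42) = 0.42

0.42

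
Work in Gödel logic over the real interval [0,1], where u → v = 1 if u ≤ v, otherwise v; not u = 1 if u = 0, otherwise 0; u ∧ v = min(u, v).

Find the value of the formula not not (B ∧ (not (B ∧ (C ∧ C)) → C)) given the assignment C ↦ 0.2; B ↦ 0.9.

1.00

(C ∧ C) = min(0.2, 0.2) = 0.2
(B ∧ (C ∧ C)) = min(0.9, 0.2) = 0.2
not (B ∧ (C ∧ C)): Gödel ¬ of 0.2 = 0 (operand ≠ 0)
(not (B ∧ (C ∧ C)) → C): 0 ≤ 0.2, so result = 1
(B ∧ (not (B ∧ (C ∧ C)) → C)) = min(0.9, 1) = 0.9
not (B ∧ (not (B ∧ (C ∧ C)) → C)): Gödel ¬ of 0.9 = 0 (operand ≠ 0)
not not (B ∧ (not (B ∧ (C ∧ C)) → C)): Gödel ¬ of 0 = 1 (operand is 0)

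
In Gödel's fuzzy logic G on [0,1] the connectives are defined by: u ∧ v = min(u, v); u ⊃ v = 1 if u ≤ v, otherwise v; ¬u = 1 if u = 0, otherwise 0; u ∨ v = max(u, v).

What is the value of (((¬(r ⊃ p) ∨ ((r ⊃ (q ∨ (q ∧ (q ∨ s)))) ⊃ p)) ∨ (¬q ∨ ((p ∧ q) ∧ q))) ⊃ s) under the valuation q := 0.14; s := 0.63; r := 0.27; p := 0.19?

0.63

(r ⊃ p): 0.27 > 0.19, so result = 0.19
¬(r ⊃ p): Gödel ¬ of 0.19 = 0 (operand ≠ 0)
(q ∨ s) = max(0.14, 0.63) = 0.63
(q ∧ (q ∨ s)) = min(0.14, 0.63) = 0.14
(q ∨ (q ∧ (q ∨ s))) = max(0.14, 0.14) = 0.14
(r ⊃ (q ∨ (q ∧ (q ∨ s)))): 0.27 > 0.14, so result = 0.14
((r ⊃ (q ∨ (q ∧ (q ∨ s)))) ⊃ p): 0.14 ≤ 0.19, so result = 1
(¬(r ⊃ p) ∨ ((r ⊃ (q ∨ (q ∧ (q ∨ s)))) ⊃ p)) = max(0, 1) = 1
¬q: Gödel ¬ of 0.14 = 0 (operand ≠ 0)
(p ∧ q) = min(0.19, 0.14) = 0.14
((p ∧ q) ∧ q) = min(0.14, 0.14) = 0.14
(¬q ∨ ((p ∧ q) ∧ q)) = max(0, 0.14) = 0.14
((¬(r ⊃ p) ∨ ((r ⊃ (q ∨ (q ∧ (q ∨ s)))) ⊃ p)) ∨ (¬q ∨ ((p ∧ q) ∧ q))) = max(1, 0.14) = 1
(((¬(r ⊃ p) ∨ ((r ⊃ (q ∨ (q ∧ (q ∨ s)))) ⊃ p)) ∨ (¬q ∨ ((p ∧ q) ∧ q))) ⊃ s): 1 > 0.63, so result = 0.63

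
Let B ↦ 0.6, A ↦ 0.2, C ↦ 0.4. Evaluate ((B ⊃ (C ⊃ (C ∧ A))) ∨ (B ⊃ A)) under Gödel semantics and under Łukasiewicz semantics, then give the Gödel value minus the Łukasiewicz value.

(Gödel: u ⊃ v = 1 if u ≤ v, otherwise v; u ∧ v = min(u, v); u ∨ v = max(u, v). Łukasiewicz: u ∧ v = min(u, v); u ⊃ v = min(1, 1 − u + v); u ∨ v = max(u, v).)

-0.80

Gödel evaluation:
  (C ∧ A) = min(0.4, 0.2) = 0.2
  (C ⊃ (C ∧ A)): 0.4 > 0.2, so result = 0.2
  (B ⊃ (C ⊃ (C ∧ A))): 0.6 > 0.2, so result = 0.2
  (B ⊃ A): 0.6 > 0.2, so result = 0.2
  ((B ⊃ (C ⊃ (C ∧ A))) ∨ (B ⊃ A)) = max(0.2, 0.2) = 0.2
  Gödel value = 0.2
Łukasiewicz evaluation:
  (C ∧ A) = min(0.4, 0.2) = 0.2
  (C ⊃ (C ∧ A)): min(1, 1 − 0.4 + 0.2) = 0.8
  (B ⊃ (C ⊃ (C ∧ A))): min(1, 1 − 0.6 + 0.8) = 1
  (B ⊃ A): min(1, 1 − 0.6 + 0.2) = 0.6
  ((B ⊃ (C ⊃ (C ∧ A))) ∨ (B ⊃ A)) = max(1, 0.6) = 1
  Łukasiewicz value = 1
Difference: 0.2 − 1 = -0.80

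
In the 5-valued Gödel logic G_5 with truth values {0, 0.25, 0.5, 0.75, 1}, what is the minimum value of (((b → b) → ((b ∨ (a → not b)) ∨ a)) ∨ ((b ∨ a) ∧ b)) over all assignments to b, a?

The minimum is attained at b = 0.25, a = 0.25:
  (b → b): 0.25 ≤ 0.25, so result = 1
  not b: Gödel ¬ of 0.25 = 0 (operand ≠ 0)
  (a → not b): 0.25 > 0, so result = 0
  (b ∨ (a → not b)) = max(0.25, 0) = 0.25
  ((b ∨ (a → not b)) ∨ a) = max(0.25, 0.25) = 0.25
  ((b → b) → ((b ∨ (a → not b)) ∨ a)): 1 > 0.25, so result = 0.25
  (b ∨ a) = max(0.25, 0.25) = 0.25
  ((b ∨ a) ∧ b) = min(0.25, 0.25) = 0.25
  (((b → b) → ((b ∨ (a → not b)) ∨ a)) ∨ ((b ∨ a) ∧ b)) = max(0.25, 0.25) = 0.25
Checking all 25 assignments confirms none give a value below 0.25.

0.25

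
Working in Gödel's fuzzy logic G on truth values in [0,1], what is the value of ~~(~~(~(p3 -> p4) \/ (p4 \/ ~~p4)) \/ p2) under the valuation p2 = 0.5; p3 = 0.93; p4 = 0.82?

1.00

(p3 -> p4): 0.93 > 0.82, so result = 0.82
~(p3 -> p4): Gödel ¬ of 0.82 = 0 (operand ≠ 0)
~p4: Gödel ¬ of 0.82 = 0 (operand ≠ 0)
~~p4: Gödel ¬ of 0 = 1 (operand is 0)
(p4 \/ ~~p4) = max(0.82, 1) = 1
(~(p3 -> p4) \/ (p4 \/ ~~p4)) = max(0, 1) = 1
~(~(p3 -> p4) \/ (p4 \/ ~~p4)): Gödel ¬ of 1 = 0 (operand ≠ 0)
~~(~(p3 -> p4) \/ (p4 \/ ~~p4)): Gödel ¬ of 0 = 1 (operand is 0)
(~~(~(p3 -> p4) \/ (p4 \/ ~~p4)) \/ p2) = max(1, 0.5) = 1
~(~~(~(p3 -> p4) \/ (p4 \/ ~~p4)) \/ p2): Gödel ¬ of 1 = 0 (operand ≠ 0)
~~(~~(~(p3 -> p4) \/ (p4 \/ ~~p4)) \/ p2): Gödel ¬ of 0 = 1 (operand is 0)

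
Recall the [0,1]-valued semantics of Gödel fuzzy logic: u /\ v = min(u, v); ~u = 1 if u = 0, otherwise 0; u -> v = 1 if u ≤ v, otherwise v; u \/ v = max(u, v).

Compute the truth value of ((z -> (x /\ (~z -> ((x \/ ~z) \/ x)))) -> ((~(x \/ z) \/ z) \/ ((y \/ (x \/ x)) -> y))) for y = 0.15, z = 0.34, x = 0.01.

1.00

~z: Gödel ¬ of 0.34 = 0 (operand ≠ 0)
~z: Gödel ¬ of 0.34 = 0 (operand ≠ 0)
(x \/ ~z) = max(0.01, 0) = 0.01
((x \/ ~z) \/ x) = max(0.01, 0.01) = 0.01
(~z -> ((x \/ ~z) \/ x)): 0 ≤ 0.01, so result = 1
(x /\ (~z -> ((x \/ ~z) \/ x))) = min(0.01, 1) = 0.01
(z -> (x /\ (~z -> ((x \/ ~z) \/ x)))): 0.34 > 0.01, so result = 0.01
(x \/ z) = max(0.01, 0.34) = 0.34
~(x \/ z): Gödel ¬ of 0.34 = 0 (operand ≠ 0)
(~(x \/ z) \/ z) = max(0, 0.34) = 0.34
(x \/ x) = max(0.01, 0.01) = 0.01
(y \/ (x \/ x)) = max(0.15, 0.01) = 0.15
((y \/ (x \/ x)) -> y): 0.15 ≤ 0.15, so result = 1
((~(x \/ z) \/ z) \/ ((y \/ (x \/ x)) -> y)) = max(0.34, 1) = 1
((z -> (x /\ (~z -> ((x \/ ~z) \/ x)))) -> ((~(x \/ z) \/ z) \/ ((y \/ (x \/ x)) -> y))): 0.01 ≤ 1, so result = 1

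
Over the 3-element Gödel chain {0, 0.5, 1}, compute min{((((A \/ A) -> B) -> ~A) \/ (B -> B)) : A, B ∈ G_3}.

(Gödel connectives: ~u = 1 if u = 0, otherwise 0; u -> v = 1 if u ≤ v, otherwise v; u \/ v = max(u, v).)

1.00

Every assignment gives 1. For instance at A = 0, B = 0:
  (A \/ A) = max(0, 0) = 0
  ((A \/ A) -> B): 0 ≤ 0, so result = 1
  ~A: Gödel ¬ of 0 = 1 (operand is 0)
  (((A \/ A) -> B) -> ~A): 1 ≤ 1, so result = 1
  (B -> B): 0 ≤ 0, so result = 1
  ((((A \/ A) -> B) -> ~A) \/ (B -> B)) = max(1, 1) = 1
All 9 assignments give value 1 — the formula is a G_3-tautology.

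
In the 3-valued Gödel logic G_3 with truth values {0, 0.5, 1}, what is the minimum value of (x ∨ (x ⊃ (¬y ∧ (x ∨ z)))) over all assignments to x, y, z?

The minimum is attained at x = 0.5, y = 0.5, z = 0:
  ¬y: Gödel ¬ of 0.5 = 0 (operand ≠ 0)
  (x ∨ z) = max(0.5, 0) = 0.5
  (¬y ∧ (x ∨ z)) = min(0, 0.5) = 0
  (x ⊃ (¬y ∧ (x ∨ z))): 0.5 > 0, so result = 0
  (x ∨ (x ⊃ (¬y ∧ (x ∨ z)))) = max(0.5, 0) = 0.5
Checking all 27 assignments confirms none give a value below 0.50.

0.50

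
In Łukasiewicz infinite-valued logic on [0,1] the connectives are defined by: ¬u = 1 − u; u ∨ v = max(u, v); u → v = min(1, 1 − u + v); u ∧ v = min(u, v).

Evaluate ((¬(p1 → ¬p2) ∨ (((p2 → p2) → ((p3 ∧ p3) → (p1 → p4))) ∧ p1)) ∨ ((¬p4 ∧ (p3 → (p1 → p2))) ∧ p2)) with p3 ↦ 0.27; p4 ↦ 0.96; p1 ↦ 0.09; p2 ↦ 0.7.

¬p2: Łukasiewicz ¬ gives 1 − 0.7 = 0.3
(p1 → ¬p2): min(1, 1 − 0.09 + 0.3) = 1
¬(p1 → ¬p2): Łukasiewicz ¬ gives 1 − 1 = 0
(p2 → p2): min(1, 1 − 0.7 + 0.7) = 1
(p3 ∧ p3) = min(0.27, 0.27) = 0.27
(p1 → p4): min(1, 1 − 0.09 + 0.96) = 1
((p3 ∧ p3) → (p1 → p4)): min(1, 1 − 0.27 + 1) = 1
((p2 → p2) → ((p3 ∧ p3) → (p1 → p4))): min(1, 1 − 1 + 1) = 1
(((p2 → p2) → ((p3 ∧ p3) → (p1 → p4))) ∧ p1) = min(1, 0.09) = 0.09
(¬(p1 → ¬p2) ∨ (((p2 → p2) → ((p3 ∧ p3) → (p1 → p4))) ∧ p1)) = max(0, 0.09) = 0.09
¬p4: Łukasiewicz ¬ gives 1 − 0.96 = 0.04
(p1 → p2): min(1, 1 − 0.09 + 0.7) = 1
(p3 → (p1 → p2)): min(1, 1 − 0.27 + 1) = 1
(¬p4 ∧ (p3 → (p1 → p2))) = min(0.04, 1) = 0.04
((¬p4 ∧ (p3 → (p1 → p2))) ∧ p2) = min(0.04, 0.7) = 0.04
((¬(p1 → ¬p2) ∨ (((p2 → p2) → ((p3 ∧ p3) → (p1 → p4))) ∧ p1)) ∨ ((¬p4 ∧ (p3 → (p1 → p2))) ∧ p2)) = max(0.09, 0.04) = 0.09

0.09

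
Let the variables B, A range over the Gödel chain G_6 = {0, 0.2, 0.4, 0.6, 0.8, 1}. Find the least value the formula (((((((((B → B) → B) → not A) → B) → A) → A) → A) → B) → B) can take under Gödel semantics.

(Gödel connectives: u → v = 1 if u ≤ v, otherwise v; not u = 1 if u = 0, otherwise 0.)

The minimum is attained at B = 0.2, A = 0:
  (B → B): 0.2 ≤ 0.2, so result = 1
  ((B → B) → B): 1 > 0.2, so result = 0.2
  not A: Gödel ¬ of 0 = 1 (operand is 0)
  (((B → B) → B) → not A): 0.2 ≤ 1, so result = 1
  ((((B → B) → B) → not A) → B): 1 > 0.2, so result = 0.2
  (((((B → B) → B) → not A) → B) → A): 0.2 > 0, so result = 0
  ((((((B → B) → B) → not A) → B) → A) → A): 0 ≤ 0, so result = 1
  (((((((B → B) → B) → not A) → B) → A) → A) → A): 1 > 0, so result = 0
  ((((((((B → B) → B) → not A) → B) → A) → A) → A) → B): 0 ≤ 0.2, so result = 1
  (((((((((B → B) → B) → not A) → B) → A) → A) → A) → B) → B): 1 > 0.2, so result = 0.2
Checking all 36 assignments confirms none give a value below 0.20.

0.20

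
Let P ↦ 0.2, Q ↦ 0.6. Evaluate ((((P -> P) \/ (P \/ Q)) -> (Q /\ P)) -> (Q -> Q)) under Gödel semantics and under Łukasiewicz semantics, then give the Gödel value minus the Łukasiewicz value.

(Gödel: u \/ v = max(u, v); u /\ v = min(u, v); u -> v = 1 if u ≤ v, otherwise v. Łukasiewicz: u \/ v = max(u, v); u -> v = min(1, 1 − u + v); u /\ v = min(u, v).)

0.00

Gödel evaluation:
  (P -> P): 0.2 ≤ 0.2, so result = 1
  (P \/ Q) = max(0.2, 0.6) = 0.6
  ((P -> P) \/ (P \/ Q)) = max(1, 0.6) = 1
  (Q /\ P) = min(0.6, 0.2) = 0.2
  (((P -> P) \/ (P \/ Q)) -> (Q /\ P)): 1 > 0.2, so result = 0.2
  (Q -> Q): 0.6 ≤ 0.6, so result = 1
  ((((P -> P) \/ (P \/ Q)) -> (Q /\ P)) -> (Q -> Q)): 0.2 ≤ 1, so result = 1
  Gödel value = 1
Łukasiewicz evaluation:
  (P -> P): min(1, 1 − 0.2 + 0.2) = 1
  (P \/ Q) = max(0.2, 0.6) = 0.6
  ((P -> P) \/ (P \/ Q)) = max(1, 0.6) = 1
  (Q /\ P) = min(0.6, 0.2) = 0.2
  (((P -> P) \/ (P \/ Q)) -> (Q /\ P)): min(1, 1 − 1 + 0.2) = 0.2
  (Q -> Q): min(1, 1 − 0.6 + 0.6) = 1
  ((((P -> P) \/ (P \/ Q)) -> (Q /\ P)) -> (Q -> Q)): min(1, 1 − 0.2 + 1) = 1
  Łukasiewicz value = 1
Difference: 1 − 1 = 0.00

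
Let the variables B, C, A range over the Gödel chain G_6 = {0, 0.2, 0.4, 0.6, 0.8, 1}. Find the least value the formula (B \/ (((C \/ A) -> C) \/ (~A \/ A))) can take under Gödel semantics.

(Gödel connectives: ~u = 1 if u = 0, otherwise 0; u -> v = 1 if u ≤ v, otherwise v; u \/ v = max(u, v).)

0.20

The minimum is attained at B = 0, C = 0, A = 0.2:
  (C \/ A) = max(0, 0.2) = 0.2
  ((C \/ A) -> C): 0.2 > 0, so result = 0
  ~A: Gödel ¬ of 0.2 = 0 (operand ≠ 0)
  (~A \/ A) = max(0, 0.2) = 0.2
  (((C \/ A) -> C) \/ (~A \/ A)) = max(0, 0.2) = 0.2
  (B \/ (((C \/ A) -> C) \/ (~A \/ A))) = max(0, 0.2) = 0.2
Checking all 216 assignments confirms none give a value below 0.20.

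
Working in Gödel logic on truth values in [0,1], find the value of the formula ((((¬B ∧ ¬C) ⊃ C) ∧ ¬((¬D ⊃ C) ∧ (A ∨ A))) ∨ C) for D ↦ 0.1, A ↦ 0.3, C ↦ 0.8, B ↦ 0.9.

¬B: Gödel ¬ of 0.9 = 0 (operand ≠ 0)
¬C: Gödel ¬ of 0.8 = 0 (operand ≠ 0)
(¬B ∧ ¬C) = min(0, 0) = 0
((¬B ∧ ¬C) ⊃ C): 0 ≤ 0.8, so result = 1
¬D: Gödel ¬ of 0.1 = 0 (operand ≠ 0)
(¬D ⊃ C): 0 ≤ 0.8, so result = 1
(A ∨ A) = max(0.3, 0.3) = 0.3
((¬D ⊃ C) ∧ (A ∨ A)) = min(1, 0.3) = 0.3
¬((¬D ⊃ C) ∧ (A ∨ A)): Gödel ¬ of 0.3 = 0 (operand ≠ 0)
(((¬B ∧ ¬C) ⊃ C) ∧ ¬((¬D ⊃ C) ∧ (A ∨ A))) = min(1, 0) = 0
((((¬B ∧ ¬C) ⊃ C) ∧ ¬((¬D ⊃ C) ∧ (A ∨ A))) ∨ C) = max(0, 0.8) = 0.8

0.80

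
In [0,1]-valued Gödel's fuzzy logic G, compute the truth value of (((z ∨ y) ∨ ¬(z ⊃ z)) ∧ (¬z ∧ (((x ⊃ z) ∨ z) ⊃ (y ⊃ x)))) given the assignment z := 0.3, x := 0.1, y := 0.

(z ∨ y) = max(0.3, 0) = 0.3
(z ⊃ z): 0.3 ≤ 0.3, so result = 1
¬(z ⊃ z): Gödel ¬ of 1 = 0 (operand ≠ 0)
((z ∨ y) ∨ ¬(z ⊃ z)) = max(0.3, 0) = 0.3
¬z: Gödel ¬ of 0.3 = 0 (operand ≠ 0)
(x ⊃ z): 0.1 ≤ 0.3, so result = 1
((x ⊃ z) ∨ z) = max(1, 0.3) = 1
(y ⊃ x): 0 ≤ 0.1, so result = 1
(((x ⊃ z) ∨ z) ⊃ (y ⊃ x)): 1 ≤ 1, so result = 1
(¬z ∧ (((x ⊃ z) ∨ z) ⊃ (y ⊃ x))) = min(0, 1) = 0
(((z ∨ y) ∨ ¬(z ⊃ z)) ∧ (¬z ∧ (((x ⊃ z) ∨ z) ⊃ (y ⊃ x)))) = min(0.3, 0) = 0

0.00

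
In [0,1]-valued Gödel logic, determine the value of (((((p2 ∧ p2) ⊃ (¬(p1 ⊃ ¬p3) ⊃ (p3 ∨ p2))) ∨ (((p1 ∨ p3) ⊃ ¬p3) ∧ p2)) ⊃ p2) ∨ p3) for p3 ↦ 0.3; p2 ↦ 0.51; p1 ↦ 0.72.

0.51

(p2 ∧ p2) = min(0.51, 0.51) = 0.51
¬p3: Gödel ¬ of 0.3 = 0 (operand ≠ 0)
(p1 ⊃ ¬p3): 0.72 > 0, so result = 0
¬(p1 ⊃ ¬p3): Gödel ¬ of 0 = 1 (operand is 0)
(p3 ∨ p2) = max(0.3, 0.51) = 0.51
(¬(p1 ⊃ ¬p3) ⊃ (p3 ∨ p2)): 1 > 0.51, so result = 0.51
((p2 ∧ p2) ⊃ (¬(p1 ⊃ ¬p3) ⊃ (p3 ∨ p2))): 0.51 ≤ 0.51, so result = 1
(p1 ∨ p3) = max(0.72, 0.3) = 0.72
¬p3: Gödel ¬ of 0.3 = 0 (operand ≠ 0)
((p1 ∨ p3) ⊃ ¬p3): 0.72 > 0, so result = 0
(((p1 ∨ p3) ⊃ ¬p3) ∧ p2) = min(0, 0.51) = 0
(((p2 ∧ p2) ⊃ (¬(p1 ⊃ ¬p3) ⊃ (p3 ∨ p2))) ∨ (((p1 ∨ p3) ⊃ ¬p3) ∧ p2)) = max(1, 0) = 1
((((p2 ∧ p2) ⊃ (¬(p1 ⊃ ¬p3) ⊃ (p3 ∨ p2))) ∨ (((p1 ∨ p3) ⊃ ¬p3) ∧ p2)) ⊃ p2): 1 > 0.51, so result = 0.51
(((((p2 ∧ p2) ⊃ (¬(p1 ⊃ ¬p3) ⊃ (p3 ∨ p2))) ∨ (((p1 ∨ p3) ⊃ ¬p3) ∧ p2)) ⊃ p2) ∨ p3) = max(0.51, 0.3) = 0.51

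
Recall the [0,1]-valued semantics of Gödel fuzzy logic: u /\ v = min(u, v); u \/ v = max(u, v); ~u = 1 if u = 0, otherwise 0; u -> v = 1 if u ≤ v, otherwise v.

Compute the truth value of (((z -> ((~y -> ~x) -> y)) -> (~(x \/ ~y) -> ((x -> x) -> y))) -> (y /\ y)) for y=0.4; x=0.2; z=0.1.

0.40

~y: Gödel ¬ of 0.4 = 0 (operand ≠ 0)
~x: Gödel ¬ of 0.2 = 0 (operand ≠ 0)
(~y -> ~x): 0 ≤ 0, so result = 1
((~y -> ~x) -> y): 1 > 0.4, so result = 0.4
(z -> ((~y -> ~x) -> y)): 0.1 ≤ 0.4, so result = 1
~y: Gödel ¬ of 0.4 = 0 (operand ≠ 0)
(x \/ ~y) = max(0.2, 0) = 0.2
~(x \/ ~y): Gödel ¬ of 0.2 = 0 (operand ≠ 0)
(x -> x): 0.2 ≤ 0.2, so result = 1
((x -> x) -> y): 1 > 0.4, so result = 0.4
(~(x \/ ~y) -> ((x -> x) -> y)): 0 ≤ 0.4, so result = 1
((z -> ((~y -> ~x) -> y)) -> (~(x \/ ~y) -> ((x -> x) -> y))): 1 ≤ 1, so result = 1
(y /\ y) = min(0.4, 0.4) = 0.4
(((z -> ((~y -> ~x) -> y)) -> (~(x \/ ~y) -> ((x -> x) -> y))) -> (y /\ y)): 1 > 0.4, so result = 0.4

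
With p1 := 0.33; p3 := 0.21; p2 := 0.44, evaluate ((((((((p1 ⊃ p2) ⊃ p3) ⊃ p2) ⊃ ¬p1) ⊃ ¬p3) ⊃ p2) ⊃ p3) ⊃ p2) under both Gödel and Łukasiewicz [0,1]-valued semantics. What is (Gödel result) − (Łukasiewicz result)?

Gödel evaluation:
  (p1 ⊃ p2): 0.33 ≤ 0.44, so result = 1
  ((p1 ⊃ p2) ⊃ p3): 1 > 0.21, so result = 0.21
  (((p1 ⊃ p2) ⊃ p3) ⊃ p2): 0.21 ≤ 0.44, so result = 1
  ¬p1: Gödel ¬ of 0.33 = 0 (operand ≠ 0)
  ((((p1 ⊃ p2) ⊃ p3) ⊃ p2) ⊃ ¬p1): 1 > 0, so result = 0
  ¬p3: Gödel ¬ of 0.21 = 0 (operand ≠ 0)
  (((((p1 ⊃ p2) ⊃ p3) ⊃ p2) ⊃ ¬p1) ⊃ ¬p3): 0 ≤ 0, so result = 1
  ((((((p1 ⊃ p2) ⊃ p3) ⊃ p2) ⊃ ¬p1) ⊃ ¬p3) ⊃ p2): 1 > 0.44, so result = 0.44
  (((((((p1 ⊃ p2) ⊃ p3) ⊃ p2) ⊃ ¬p1) ⊃ ¬p3) ⊃ p2) ⊃ p3): 0.44 > 0.21, so result = 0.21
  ((((((((p1 ⊃ p2) ⊃ p3) ⊃ p2) ⊃ ¬p1) ⊃ ¬p3) ⊃ p2) ⊃ p3) ⊃ p2): 0.21 ≤ 0.44, so result = 1
  Gödel value = 1
Łukasiewicz evaluation:
  (p1 ⊃ p2): min(1, 1 − 0.33 + 0.44) = 1
  ((p1 ⊃ p2) ⊃ p3): min(1, 1 − 1 + 0.21) = 0.21
  (((p1 ⊃ p2) ⊃ p3) ⊃ p2): min(1, 1 − 0.21 + 0.44) = 1
  ¬p1: Łukasiewicz ¬ gives 1 − 0.33 = 0.67
  ((((p1 ⊃ p2) ⊃ p3) ⊃ p2) ⊃ ¬p1): min(1, 1 − 1 + 0.67) = 0.67
  ¬p3: Łukasiewicz ¬ gives 1 − 0.21 = 0.79
  (((((p1 ⊃ p2) ⊃ p3) ⊃ p2) ⊃ ¬p1) ⊃ ¬p3): min(1, 1 − 0.67 + 0.79) = 1
  ((((((p1 ⊃ p2) ⊃ p3) ⊃ p2) ⊃ ¬p1) ⊃ ¬p3) ⊃ p2): min(1, 1 − 1 + 0.44) = 0.44
  (((((((p1 ⊃ p2) ⊃ p3) ⊃ p2) ⊃ ¬p1) ⊃ ¬p3) ⊃ p2) ⊃ p3): min(1, 1 − 0.44 + 0.21) = 0.77
  ((((((((p1 ⊃ p2) ⊃ p3) ⊃ p2) ⊃ ¬p1) ⊃ ¬p3) ⊃ p2) ⊃ p3) ⊃ p2): min(1, 1 − 0.77 + 0.44) = 0.67
  Łukasiewicz value = 0.67
Difference: 1 − 0.67 = 0.33

0.33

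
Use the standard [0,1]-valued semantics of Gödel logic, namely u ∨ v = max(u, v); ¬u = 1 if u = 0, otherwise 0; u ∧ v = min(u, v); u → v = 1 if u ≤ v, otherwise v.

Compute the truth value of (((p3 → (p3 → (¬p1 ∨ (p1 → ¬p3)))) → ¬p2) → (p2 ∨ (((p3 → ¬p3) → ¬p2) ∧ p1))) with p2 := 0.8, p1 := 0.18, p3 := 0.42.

0.80

¬p1: Gödel ¬ of 0.18 = 0 (operand ≠ 0)
¬p3: Gödel ¬ of 0.42 = 0 (operand ≠ 0)
(p1 → ¬p3): 0.18 > 0, so result = 0
(¬p1 ∨ (p1 → ¬p3)) = max(0, 0) = 0
(p3 → (¬p1 ∨ (p1 → ¬p3))): 0.42 > 0, so result = 0
(p3 → (p3 → (¬p1 ∨ (p1 → ¬p3)))): 0.42 > 0, so result = 0
¬p2: Gödel ¬ of 0.8 = 0 (operand ≠ 0)
((p3 → (p3 → (¬p1 ∨ (p1 → ¬p3)))) → ¬p2): 0 ≤ 0, so result = 1
¬p3: Gödel ¬ of 0.42 = 0 (operand ≠ 0)
(p3 → ¬p3): 0.42 > 0, so result = 0
¬p2: Gödel ¬ of 0.8 = 0 (operand ≠ 0)
((p3 → ¬p3) → ¬p2): 0 ≤ 0, so result = 1
(((p3 → ¬p3) → ¬p2) ∧ p1) = min(1, 0.18) = 0.18
(p2 ∨ (((p3 → ¬p3) → ¬p2) ∧ p1)) = max(0.8, 0.18) = 0.8
(((p3 → (p3 → (¬p1 ∨ (p1 → ¬p3)))) → ¬p2) → (p2 ∨ (((p3 → ¬p3) → ¬p2) ∧ p1))): 1 > 0.8, so result = 0.8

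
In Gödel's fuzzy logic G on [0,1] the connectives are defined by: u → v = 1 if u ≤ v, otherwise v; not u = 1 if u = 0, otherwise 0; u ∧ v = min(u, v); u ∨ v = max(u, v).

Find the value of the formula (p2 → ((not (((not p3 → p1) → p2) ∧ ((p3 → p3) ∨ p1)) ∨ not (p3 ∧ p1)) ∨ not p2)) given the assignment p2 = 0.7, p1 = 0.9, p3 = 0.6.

0.00

not p3: Gödel ¬ of 0.6 = 0 (operand ≠ 0)
(not p3 → p1): 0 ≤ 0.9, so result = 1
((not p3 → p1) → p2): 1 > 0.7, so result = 0.7
(p3 → p3): 0.6 ≤ 0.6, so result = 1
((p3 → p3) ∨ p1) = max(1, 0.9) = 1
(((not p3 → p1) → p2) ∧ ((p3 → p3) ∨ p1)) = min(0.7, 1) = 0.7
not (((not p3 → p1) → p2) ∧ ((p3 → p3) ∨ p1)): Gödel ¬ of 0.7 = 0 (operand ≠ 0)
(p3 ∧ p1) = min(0.6, 0.9) = 0.6
not (p3 ∧ p1): Gödel ¬ of 0.6 = 0 (operand ≠ 0)
(not (((not p3 → p1) → p2) ∧ ((p3 → p3) ∨ p1)) ∨ not (p3 ∧ p1)) = max(0, 0) = 0
not p2: Gödel ¬ of 0.7 = 0 (operand ≠ 0)
((not (((not p3 → p1) → p2) ∧ ((p3 → p3) ∨ p1)) ∨ not (p3 ∧ p1)) ∨ not p2) = max(0, 0) = 0
(p2 → ((not (((not p3 → p1) → p2) ∧ ((p3 → p3) ∨ p1)) ∨ not (p3 ∧ p1)) ∨ not p2)): 0.7 > 0, so result = 0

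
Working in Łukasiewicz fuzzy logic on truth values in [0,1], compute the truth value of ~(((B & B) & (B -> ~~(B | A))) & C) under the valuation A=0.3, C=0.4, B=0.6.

(B & B) = min(0.6, 0.6) = 0.6
(B | A) = max(0.6, 0.3) = 0.6
~(B | A): Łukasiewicz ¬ gives 1 − 0.6 = 0.4
~~(B | A): Łukasiewicz ¬ gives 1 − 0.4 = 0.6
(B -> ~~(B | A)): min(1, 1 − 0.6 + 0.6) = 1
((B & B) & (B -> ~~(B | A))) = min(0.6, 1) = 0.6
(((B & B) & (B -> ~~(B | A))) & C) = min(0.6, 0.4) = 0.4
~(((B & B) & (B -> ~~(B | A))) & C): Łukasiewicz ¬ gives 1 − 0.4 = 0.6

0.60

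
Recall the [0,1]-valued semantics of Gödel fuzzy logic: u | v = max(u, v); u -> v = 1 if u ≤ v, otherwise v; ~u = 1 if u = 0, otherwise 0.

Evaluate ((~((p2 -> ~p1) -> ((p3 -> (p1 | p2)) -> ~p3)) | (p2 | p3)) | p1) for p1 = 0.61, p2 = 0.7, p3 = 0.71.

~p1: Gödel ¬ of 0.61 = 0 (operand ≠ 0)
(p2 -> ~p1): 0.7 > 0, so result = 0
(p1 | p2) = max(0.61, 0.7) = 0.7
(p3 -> (p1 | p2)): 0.71 > 0.7, so result = 0.7
~p3: Gödel ¬ of 0.71 = 0 (operand ≠ 0)
((p3 -> (p1 | p2)) -> ~p3): 0.7 > 0, so result = 0
((p2 -> ~p1) -> ((p3 -> (p1 | p2)) -> ~p3)): 0 ≤ 0, so result = 1
~((p2 -> ~p1) -> ((p3 -> (p1 | p2)) -> ~p3)): Gödel ¬ of 1 = 0 (operand ≠ 0)
(p2 | p3) = max(0.7, 0.71) = 0.71
(~((p2 -> ~p1) -> ((p3 -> (p1 | p2)) -> ~p3)) | (p2 | p3)) = max(0, 0.71) = 0.71
((~((p2 -> ~p1) -> ((p3 -> (p1 | p2)) -> ~p3)) | (p2 | p3)) | p1) = max(0.71, 0.61) = 0.71

0.71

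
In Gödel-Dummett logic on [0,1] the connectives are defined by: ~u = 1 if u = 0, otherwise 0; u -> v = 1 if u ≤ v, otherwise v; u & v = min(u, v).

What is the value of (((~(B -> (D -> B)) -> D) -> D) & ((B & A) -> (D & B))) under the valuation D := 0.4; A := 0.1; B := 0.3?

0.40

(D -> B): 0.4 > 0.3, so result = 0.3
(B -> (D -> B)): 0.3 ≤ 0.3, so result = 1
~(B -> (D -> B)): Gödel ¬ of 1 = 0 (operand ≠ 0)
(~(B -> (D -> B)) -> D): 0 ≤ 0.4, so result = 1
((~(B -> (D -> B)) -> D) -> D): 1 > 0.4, so result = 0.4
(B & A) = min(0.3, 0.1) = 0.1
(D & B) = min(0.4, 0.3) = 0.3
((B & A) -> (D & B)): 0.1 ≤ 0.3, so result = 1
(((~(B -> (D -> B)) -> D) -> D) & ((B & A) -> (D & B))) = min(0.4, 1) = 0.4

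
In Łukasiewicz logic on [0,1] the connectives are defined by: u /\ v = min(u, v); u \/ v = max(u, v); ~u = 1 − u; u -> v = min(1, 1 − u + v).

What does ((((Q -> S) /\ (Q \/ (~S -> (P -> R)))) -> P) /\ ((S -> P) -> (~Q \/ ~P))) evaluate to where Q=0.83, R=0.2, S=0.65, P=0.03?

(Q -> S): min(1, 1 − 0.83 + 0.65) = 0.82
~S: Łukasiewicz ¬ gives 1 − 0.65 = 0.35
(P -> R): min(1, 1 − 0.03 + 0.2) = 1
(~S -> (P -> R)): min(1, 1 − 0.35 + 1) = 1
(Q \/ (~S -> (P -> R))) = max(0.83, 1) = 1
((Q -> S) /\ (Q \/ (~S -> (P -> R)))) = min(0.82, 1) = 0.82
(((Q -> S) /\ (Q \/ (~S -> (P -> R)))) -> P): min(1, 1 − 0.82 + 0.03) = 0.21
(S -> P): min(1, 1 − 0.65 + 0.03) = 0.38
~Q: Łukasiewicz ¬ gives 1 − 0.83 = 0.17
~P: Łukasiewicz ¬ gives 1 − 0.03 = 0.97
(~Q \/ ~P) = max(0.17, 0.97) = 0.97
((S -> P) -> (~Q \/ ~P)): min(1, 1 − 0.38 + 0.97) = 1
((((Q -> S) /\ (Q \/ (~S -> (P -> R)))) -> P) /\ ((S -> P) -> (~Q \/ ~P))) = min(0.21, 1) = 0.21

0.21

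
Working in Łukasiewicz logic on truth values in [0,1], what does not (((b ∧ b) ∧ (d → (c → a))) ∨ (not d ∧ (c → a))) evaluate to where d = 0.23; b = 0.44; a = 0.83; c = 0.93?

(b ∧ b) = min(0.44, 0.44) = 0.44
(c → a): min(1, 1 − 0.93 + 0.83) = 0.9
(d → (c → a)): min(1, 1 − 0.23 + 0.9) = 1
((b ∧ b) ∧ (d → (c → a))) = min(0.44, 1) = 0.44
not d: Łukasiewicz ¬ gives 1 − 0.23 = 0.77
(c → a): min(1, 1 − 0.93 + 0.83) = 0.9
(not d ∧ (c → a)) = min(0.77, 0.9) = 0.77
(((b ∧ b) ∧ (d → (c → a))) ∨ (not d ∧ (c → a))) = max(0.44, 0.77) = 0.77
not (((b ∧ b) ∧ (d → (c → a))) ∨ (not d ∧ (c → a))): Łukasiewicz ¬ gives 1 − 0.77 = 0.23

0.23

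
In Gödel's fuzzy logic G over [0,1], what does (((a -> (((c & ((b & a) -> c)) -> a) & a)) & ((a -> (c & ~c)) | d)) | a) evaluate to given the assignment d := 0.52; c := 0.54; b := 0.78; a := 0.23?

0.52

(b & a) = min(0.78, 0.23) = 0.23
((b & a) -> c): 0.23 ≤ 0.54, so result = 1
(c & ((b & a) -> c)) = min(0.54, 1) = 0.54
((c & ((b & a) -> c)) -> a): 0.54 > 0.23, so result = 0.23
(((c & ((b & a) -> c)) -> a) & a) = min(0.23, 0.23) = 0.23
(a -> (((c & ((b & a) -> c)) -> a) & a)): 0.23 ≤ 0.23, so result = 1
~c: Gödel ¬ of 0.54 = 0 (operand ≠ 0)
(c & ~c) = min(0.54, 0) = 0
(a -> (c & ~c)): 0.23 > 0, so result = 0
((a -> (c & ~c)) | d) = max(0, 0.52) = 0.52
((a -> (((c & ((b & a) -> c)) -> a) & a)) & ((a -> (c & ~c)) | d)) = min(1, 0.52) = 0.52
(((a -> (((c & ((b & a) -> c)) -> a) & a)) & ((a -> (c & ~c)) | d)) | a) = max(0.52, 0.23) = 0.52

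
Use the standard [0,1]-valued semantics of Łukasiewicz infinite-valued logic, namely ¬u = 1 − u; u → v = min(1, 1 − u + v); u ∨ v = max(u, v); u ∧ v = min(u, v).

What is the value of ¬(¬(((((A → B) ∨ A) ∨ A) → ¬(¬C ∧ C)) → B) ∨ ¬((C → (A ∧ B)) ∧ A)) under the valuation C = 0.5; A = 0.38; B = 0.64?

0.38

(A → B): min(1, 1 − 0.38 + 0.64) = 1
((A → B) ∨ A) = max(1, 0.38) = 1
(((A → B) ∨ A) ∨ A) = max(1, 0.38) = 1
¬C: Łukasiewicz ¬ gives 1 − 0.5 = 0.5
(¬C ∧ C) = min(0.5, 0.5) = 0.5
¬(¬C ∧ C): Łukasiewicz ¬ gives 1 − 0.5 = 0.5
((((A → B) ∨ A) ∨ A) → ¬(¬C ∧ C)): min(1, 1 − 1 + 0.5) = 0.5
(((((A → B) ∨ A) ∨ A) → ¬(¬C ∧ C)) → B): min(1, 1 − 0.5 + 0.64) = 1
¬(((((A → B) ∨ A) ∨ A) → ¬(¬C ∧ C)) → B): Łukasiewicz ¬ gives 1 − 1 = 0
(A ∧ B) = min(0.38, 0.64) = 0.38
(C → (A ∧ B)): min(1, 1 − 0.5 + 0.38) = 0.88
((C → (A ∧ B)) ∧ A) = min(0.88, 0.38) = 0.38
¬((C → (A ∧ B)) ∧ A): Łukasiewicz ¬ gives 1 − 0.38 = 0.62
(¬(((((A → B) ∨ A) ∨ A) → ¬(¬C ∧ C)) → B) ∨ ¬((C → (A ∧ B)) ∧ A)) = max(0, 0.62) = 0.62
¬(¬(((((A → B) ∨ A) ∨ A) → ¬(¬C ∧ C)) → B) ∨ ¬((C → (A ∧ B)) ∧ A)): Łukasiewicz ¬ gives 1 − 0.62 = 0.38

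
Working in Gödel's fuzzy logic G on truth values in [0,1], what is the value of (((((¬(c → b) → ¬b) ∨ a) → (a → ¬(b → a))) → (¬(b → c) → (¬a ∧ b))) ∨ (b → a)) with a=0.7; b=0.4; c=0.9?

(c → b): 0.9 > 0.4, so result = 0.4
¬(c → b): Gödel ¬ of 0.4 = 0 (operand ≠ 0)
¬b: Gödel ¬ of 0.4 = 0 (operand ≠ 0)
(¬(c → b) → ¬b): 0 ≤ 0, so result = 1
((¬(c → b) → ¬b) ∨ a) = max(1, 0.7) = 1
(b → a): 0.4 ≤ 0.7, so result = 1
¬(b → a): Gödel ¬ of 1 = 0 (operand ≠ 0)
(a → ¬(b → a)): 0.7 > 0, so result = 0
(((¬(c → b) → ¬b) ∨ a) → (a → ¬(b → a))): 1 > 0, so result = 0
(b → c): 0.4 ≤ 0.9, so result = 1
¬(b → c): Gödel ¬ of 1 = 0 (operand ≠ 0)
¬a: Gödel ¬ of 0.7 = 0 (operand ≠ 0)
(¬a ∧ b) = min(0, 0.4) = 0
(¬(b → c) → (¬a ∧ b)): 0 ≤ 0, so result = 1
((((¬(c → b) → ¬b) ∨ a) → (a → ¬(b → a))) → (¬(b → c) → (¬a ∧ b))): 0 ≤ 1, so result = 1
(b → a): 0.4 ≤ 0.7, so result = 1
(((((¬(c → b) → ¬b) ∨ a) → (a → ¬(b → a))) → (¬(b → c) → (¬a ∧ b))) ∨ (b → a)) = max(1, 1) = 1

1.00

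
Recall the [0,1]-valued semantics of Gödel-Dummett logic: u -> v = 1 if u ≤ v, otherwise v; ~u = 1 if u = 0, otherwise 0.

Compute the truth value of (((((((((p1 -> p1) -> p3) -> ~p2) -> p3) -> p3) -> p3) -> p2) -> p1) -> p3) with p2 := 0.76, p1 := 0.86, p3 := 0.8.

0.80

(p1 -> p1): 0.86 ≤ 0.86, so result = 1
((p1 -> p1) -> p3): 1 > 0.8, so result = 0.8
~p2: Gödel ¬ of 0.76 = 0 (operand ≠ 0)
(((p1 -> p1) -> p3) -> ~p2): 0.8 > 0, so result = 0
((((p1 -> p1) -> p3) -> ~p2) -> p3): 0 ≤ 0.8, so result = 1
(((((p1 -> p1) -> p3) -> ~p2) -> p3) -> p3): 1 > 0.8, so result = 0.8
((((((p1 -> p1) -> p3) -> ~p2) -> p3) -> p3) -> p3): 0.8 ≤ 0.8, so result = 1
(((((((p1 -> p1) -> p3) -> ~p2) -> p3) -> p3) -> p3) -> p2): 1 > 0.76, so result = 0.76
((((((((p1 -> p1) -> p3) -> ~p2) -> p3) -> p3) -> p3) -> p2) -> p1): 0.76 ≤ 0.86, so result = 1
(((((((((p1 -> p1) -> p3) -> ~p2) -> p3) -> p3) -> p3) -> p2) -> p1) -> p3): 1 > 0.8, so result = 0.8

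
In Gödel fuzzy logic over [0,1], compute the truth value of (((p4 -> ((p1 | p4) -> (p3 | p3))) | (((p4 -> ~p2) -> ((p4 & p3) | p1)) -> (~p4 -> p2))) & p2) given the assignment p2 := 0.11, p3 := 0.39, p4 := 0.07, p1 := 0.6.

(p1 | p4) = max(0.6, 0.07) = 0.6
(p3 | p3) = max(0.39, 0.39) = 0.39
((p1 | p4) -> (p3 | p3)): 0.6 > 0.39, so result = 0.39
(p4 -> ((p1 | p4) -> (p3 | p3))): 0.07 ≤ 0.39, so result = 1
~p2: Gödel ¬ of 0.11 = 0 (operand ≠ 0)
(p4 -> ~p2): 0.07 > 0, so result = 0
(p4 & p3) = min(0.07, 0.39) = 0.07
((p4 & p3) | p1) = max(0.07, 0.6) = 0.6
((p4 -> ~p2) -> ((p4 & p3) | p1)): 0 ≤ 0.6, so result = 1
~p4: Gödel ¬ of 0.07 = 0 (operand ≠ 0)
(~p4 -> p2): 0 ≤ 0.11, so result = 1
(((p4 -> ~p2) -> ((p4 & p3) | p1)) -> (~p4 -> p2)): 1 ≤ 1, so result = 1
((p4 -> ((p1 | p4) -> (p3 | p3))) | (((p4 -> ~p2) -> ((p4 & p3) | p1)) -> (~p4 -> p2))) = max(1, 1) = 1
(((p4 -> ((p1 | p4) -> (p3 | p3))) | (((p4 -> ~p2) -> ((p4 & p3) | p1)) -> (~p4 -> p2))) & p2) = min(1, 0.11) = 0.11

0.11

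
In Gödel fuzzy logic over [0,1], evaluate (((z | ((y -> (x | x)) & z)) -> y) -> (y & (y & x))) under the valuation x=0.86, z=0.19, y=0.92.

(x | x) = max(0.86, 0.86) = 0.86
(y -> (x | x)): 0.92 > 0.86, so result = 0.86
((y -> (x | x)) & z) = min(0.86, 0.19) = 0.19
(z | ((y -> (x | x)) & z)) = max(0.19, 0.19) = 0.19
((z | ((y -> (x | x)) & z)) -> y): 0.19 ≤ 0.92, so result = 1
(y & x) = min(0.92, 0.86) = 0.86
(y & (y & x)) = min(0.92, 0.86) = 0.86
(((z | ((y -> (x | x)) & z)) -> y) -> (y & (y & x))): 1 > 0.86, so result = 0.86

0.86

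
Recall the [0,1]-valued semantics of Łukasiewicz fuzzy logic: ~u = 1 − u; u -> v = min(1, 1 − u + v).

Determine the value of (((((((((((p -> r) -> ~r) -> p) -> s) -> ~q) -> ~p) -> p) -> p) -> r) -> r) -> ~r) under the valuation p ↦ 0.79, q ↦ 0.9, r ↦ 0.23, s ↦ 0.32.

0.98

(p -> r): min(1, 1 − 0.79 + 0.23) = 0.44
~r: Łukasiewicz ¬ gives 1 − 0.23 = 0.77
((p -> r) -> ~r): min(1, 1 − 0.44 + 0.77) = 1
(((p -> r) -> ~r) -> p): min(1, 1 − 1 + 0.79) = 0.79
((((p -> r) -> ~r) -> p) -> s): min(1, 1 − 0.79 + 0.32) = 0.53
~q: Łukasiewicz ¬ gives 1 − 0.9 = 0.1
(((((p -> r) -> ~r) -> p) -> s) -> ~q): min(1, 1 − 0.53 + 0.1) = 0.57
~p: Łukasiewicz ¬ gives 1 − 0.79 = 0.21
((((((p -> r) -> ~r) -> p) -> s) -> ~q) -> ~p): min(1, 1 − 0.57 + 0.21) = 0.64
(((((((p -> r) -> ~r) -> p) -> s) -> ~q) -> ~p) -> p): min(1, 1 − 0.64 + 0.79) = 1
((((((((p -> r) -> ~r) -> p) -> s) -> ~q) -> ~p) -> p) -> p): min(1, 1 − 1 + 0.79) = 0.79
(((((((((p -> r) -> ~r) -> p) -> s) -> ~q) -> ~p) -> p) -> p) -> r): min(1, 1 − 0.79 + 0.23) = 0.44
((((((((((p -> r) -> ~r) -> p) -> s) -> ~q) -> ~p) -> p) -> p) -> r) -> r): min(1, 1 − 0.44 + 0.23) = 0.79
~r: Łukasiewicz ¬ gives 1 − 0.23 = 0.77
(((((((((((p -> r) -> ~r) -> p) -> s) -> ~q) -> ~p) -> p) -> p) -> r) -> r) -> ~r): min(1, 1 − 0.79 + 0.77) = 0.98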